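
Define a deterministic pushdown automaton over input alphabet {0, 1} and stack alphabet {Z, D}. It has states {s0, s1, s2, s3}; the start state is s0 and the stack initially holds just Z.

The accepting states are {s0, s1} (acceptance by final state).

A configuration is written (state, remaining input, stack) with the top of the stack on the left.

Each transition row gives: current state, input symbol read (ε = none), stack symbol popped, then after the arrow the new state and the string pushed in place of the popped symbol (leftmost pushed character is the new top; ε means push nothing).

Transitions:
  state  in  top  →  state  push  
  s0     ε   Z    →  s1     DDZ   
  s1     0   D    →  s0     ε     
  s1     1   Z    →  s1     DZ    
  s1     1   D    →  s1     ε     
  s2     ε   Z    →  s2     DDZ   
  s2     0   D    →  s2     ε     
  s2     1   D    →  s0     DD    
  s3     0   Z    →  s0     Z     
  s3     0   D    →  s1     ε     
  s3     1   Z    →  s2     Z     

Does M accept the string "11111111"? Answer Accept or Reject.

Accept

(s0, 11111111, Z) ⊢ (s1, 11111111, DDZ) ⊢ (s1, 1111111, DZ) ⊢ (s1, 111111, Z) ⊢ (s1, 11111, DZ) ⊢ (s1, 1111, Z) ⊢ (s1, 111, DZ) ⊢ (s1, 11, Z) ⊢ (s1, 1, DZ) ⊢ (s1, ε, Z)
All input consumed; state s1 ∈ F.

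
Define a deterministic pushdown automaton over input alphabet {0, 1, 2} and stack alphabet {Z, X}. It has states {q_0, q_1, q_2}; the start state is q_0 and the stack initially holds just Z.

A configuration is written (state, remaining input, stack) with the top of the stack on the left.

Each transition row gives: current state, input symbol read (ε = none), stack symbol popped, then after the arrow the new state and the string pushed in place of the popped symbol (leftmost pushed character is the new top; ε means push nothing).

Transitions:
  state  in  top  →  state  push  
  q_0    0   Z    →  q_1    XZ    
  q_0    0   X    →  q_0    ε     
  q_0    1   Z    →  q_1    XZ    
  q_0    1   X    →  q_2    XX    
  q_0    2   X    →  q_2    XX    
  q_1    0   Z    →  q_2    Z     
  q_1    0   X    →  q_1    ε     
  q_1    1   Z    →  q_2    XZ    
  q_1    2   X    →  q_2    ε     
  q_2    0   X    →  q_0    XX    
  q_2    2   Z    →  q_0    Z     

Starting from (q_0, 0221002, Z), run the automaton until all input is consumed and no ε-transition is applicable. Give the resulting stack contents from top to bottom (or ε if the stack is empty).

Z

(q_0, 0221002, Z) ⊢ (q_1, 221002, XZ) ⊢ (q_2, 21002, Z) ⊢ (q_0, 1002, Z) ⊢ (q_1, 002, XZ) ⊢ (q_1, 02, Z) ⊢ (q_2, 2, Z) ⊢ (q_0, ε, Z)
All input consumed in state q_0 with stack Z.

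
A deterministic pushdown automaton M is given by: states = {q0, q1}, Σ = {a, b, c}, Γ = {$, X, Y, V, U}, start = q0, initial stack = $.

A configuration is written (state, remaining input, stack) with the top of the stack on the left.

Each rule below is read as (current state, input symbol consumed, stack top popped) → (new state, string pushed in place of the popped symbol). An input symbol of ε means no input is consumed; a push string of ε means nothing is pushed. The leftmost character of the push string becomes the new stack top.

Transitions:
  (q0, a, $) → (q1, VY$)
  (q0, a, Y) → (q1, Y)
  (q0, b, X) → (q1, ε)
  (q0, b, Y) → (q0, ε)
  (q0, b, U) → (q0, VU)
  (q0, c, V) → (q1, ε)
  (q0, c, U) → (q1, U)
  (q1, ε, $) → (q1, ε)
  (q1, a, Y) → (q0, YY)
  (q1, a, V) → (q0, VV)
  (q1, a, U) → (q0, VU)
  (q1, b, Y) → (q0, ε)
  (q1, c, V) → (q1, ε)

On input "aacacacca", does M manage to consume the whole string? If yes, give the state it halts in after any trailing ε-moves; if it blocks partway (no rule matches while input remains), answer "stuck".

q0

(q0, aacacacca, $)
  read a, top $: go to q1, push VY$ → (q1, acacacca, VY$)
  read a, top V: go to q0, push VV → (q0, cacacca, VVY$)
  read c, top V: go to q1, push ε → (q1, acacca, VY$)
  read a, top V: go to q0, push VV → (q0, cacca, VVY$)
  read c, top V: go to q1, push ε → (q1, acca, VY$)
  read a, top V: go to q0, push VV → (q0, cca, VVY$)
  read c, top V: go to q1, push ε → (q1, ca, VY$)
  read c, top V: go to q1, push ε → (q1, a, Y$)
  read a, top Y: go to q0, push YY → (q0, ε, YY$)
All input consumed; M is in state q0.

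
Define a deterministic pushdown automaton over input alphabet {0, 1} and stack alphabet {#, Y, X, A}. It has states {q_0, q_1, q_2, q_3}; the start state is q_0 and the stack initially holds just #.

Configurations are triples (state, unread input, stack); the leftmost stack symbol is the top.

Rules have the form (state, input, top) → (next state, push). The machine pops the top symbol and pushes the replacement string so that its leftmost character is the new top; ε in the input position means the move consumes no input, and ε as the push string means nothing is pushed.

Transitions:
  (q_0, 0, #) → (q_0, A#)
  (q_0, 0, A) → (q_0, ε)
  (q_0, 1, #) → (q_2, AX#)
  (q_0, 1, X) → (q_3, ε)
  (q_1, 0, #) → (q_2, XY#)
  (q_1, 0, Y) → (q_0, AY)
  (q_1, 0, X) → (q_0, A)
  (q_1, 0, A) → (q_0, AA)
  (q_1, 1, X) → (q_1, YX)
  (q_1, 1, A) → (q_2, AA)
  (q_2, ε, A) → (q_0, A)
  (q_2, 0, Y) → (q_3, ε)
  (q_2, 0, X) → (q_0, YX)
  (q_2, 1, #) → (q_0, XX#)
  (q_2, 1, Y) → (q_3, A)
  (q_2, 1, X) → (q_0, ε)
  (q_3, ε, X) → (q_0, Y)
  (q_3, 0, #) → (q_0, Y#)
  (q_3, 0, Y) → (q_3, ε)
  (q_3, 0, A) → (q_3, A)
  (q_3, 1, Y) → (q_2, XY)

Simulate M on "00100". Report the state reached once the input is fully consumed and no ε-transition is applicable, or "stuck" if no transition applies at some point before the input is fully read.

stuck

(q_0, 00100, #)
  read 0, top #: go to q_0, push A# → (q_0, 0100, A#)
  read 0, top A: go to q_0, push ε → (q_0, 100, #)
  read 1, top #: go to q_2, push AX# → (q_2, 00, AX#)
  ε-move, top A: go to q_0, push A → (q_0, 00, AX#)
  read 0, top A: go to q_0, push ε → (q_0, 0, X#)
No transition for (q_0, 0, top X); M blocks with input 0 remaining.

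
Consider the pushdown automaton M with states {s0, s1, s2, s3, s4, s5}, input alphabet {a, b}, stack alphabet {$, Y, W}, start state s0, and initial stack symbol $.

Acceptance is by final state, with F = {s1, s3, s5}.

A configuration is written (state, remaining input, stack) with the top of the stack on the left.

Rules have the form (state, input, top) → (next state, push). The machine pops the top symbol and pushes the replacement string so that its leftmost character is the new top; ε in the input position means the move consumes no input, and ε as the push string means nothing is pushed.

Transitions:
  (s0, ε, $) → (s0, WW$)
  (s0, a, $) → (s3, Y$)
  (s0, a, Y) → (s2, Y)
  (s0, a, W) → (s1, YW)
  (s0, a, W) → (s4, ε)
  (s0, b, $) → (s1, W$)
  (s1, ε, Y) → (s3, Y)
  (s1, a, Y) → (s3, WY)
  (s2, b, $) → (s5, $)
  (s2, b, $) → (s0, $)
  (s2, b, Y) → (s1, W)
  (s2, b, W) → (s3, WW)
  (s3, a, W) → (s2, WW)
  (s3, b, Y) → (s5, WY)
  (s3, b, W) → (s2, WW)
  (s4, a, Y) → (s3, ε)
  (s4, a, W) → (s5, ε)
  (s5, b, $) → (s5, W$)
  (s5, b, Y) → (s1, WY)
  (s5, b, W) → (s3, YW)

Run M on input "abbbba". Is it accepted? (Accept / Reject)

No computation consumes all input and reaches a final state.

Reject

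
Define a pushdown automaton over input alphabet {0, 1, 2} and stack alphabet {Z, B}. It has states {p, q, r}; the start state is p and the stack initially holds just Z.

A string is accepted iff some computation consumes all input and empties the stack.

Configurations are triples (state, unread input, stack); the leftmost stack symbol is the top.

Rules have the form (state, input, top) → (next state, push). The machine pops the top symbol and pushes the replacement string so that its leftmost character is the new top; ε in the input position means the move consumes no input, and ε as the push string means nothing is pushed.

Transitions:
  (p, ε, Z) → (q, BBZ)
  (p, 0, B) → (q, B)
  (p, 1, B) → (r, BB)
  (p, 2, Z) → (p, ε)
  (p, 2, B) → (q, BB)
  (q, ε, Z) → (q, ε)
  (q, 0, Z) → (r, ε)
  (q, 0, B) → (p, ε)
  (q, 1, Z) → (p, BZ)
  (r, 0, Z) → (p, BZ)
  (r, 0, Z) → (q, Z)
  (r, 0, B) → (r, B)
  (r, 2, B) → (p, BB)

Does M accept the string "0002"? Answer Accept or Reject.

One accepting computation: (p, 0002, Z) ⊢ (q, 0002, BBZ) ⊢ (p, 002, BZ) ⊢ (q, 02, BZ) ⊢ (p, 2, Z) ⊢ (p, ε, ε)
All input consumed and the stack is empty.

Accept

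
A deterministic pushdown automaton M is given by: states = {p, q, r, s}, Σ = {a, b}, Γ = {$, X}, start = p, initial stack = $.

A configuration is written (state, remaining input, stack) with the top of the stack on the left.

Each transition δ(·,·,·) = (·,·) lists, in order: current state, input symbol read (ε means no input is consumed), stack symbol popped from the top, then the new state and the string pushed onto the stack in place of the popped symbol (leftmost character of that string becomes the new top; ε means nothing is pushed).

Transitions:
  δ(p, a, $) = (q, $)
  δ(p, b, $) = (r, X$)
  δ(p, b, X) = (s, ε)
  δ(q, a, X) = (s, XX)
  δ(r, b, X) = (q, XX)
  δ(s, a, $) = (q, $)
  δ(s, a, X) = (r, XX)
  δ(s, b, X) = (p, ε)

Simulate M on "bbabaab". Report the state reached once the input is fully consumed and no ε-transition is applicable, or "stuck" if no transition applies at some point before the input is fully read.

stuck

(p, bbabaab, $)
  read b, top $: go to r, push X$ → (r, babaab, X$)
  read b, top X: go to q, push XX → (q, abaab, XX$)
  read a, top X: go to s, push XX → (s, baab, XXX$)
  read b, top X: go to p, push ε → (p, aab, XX$)
No transition for (p, a, top X); M blocks with input aab remaining.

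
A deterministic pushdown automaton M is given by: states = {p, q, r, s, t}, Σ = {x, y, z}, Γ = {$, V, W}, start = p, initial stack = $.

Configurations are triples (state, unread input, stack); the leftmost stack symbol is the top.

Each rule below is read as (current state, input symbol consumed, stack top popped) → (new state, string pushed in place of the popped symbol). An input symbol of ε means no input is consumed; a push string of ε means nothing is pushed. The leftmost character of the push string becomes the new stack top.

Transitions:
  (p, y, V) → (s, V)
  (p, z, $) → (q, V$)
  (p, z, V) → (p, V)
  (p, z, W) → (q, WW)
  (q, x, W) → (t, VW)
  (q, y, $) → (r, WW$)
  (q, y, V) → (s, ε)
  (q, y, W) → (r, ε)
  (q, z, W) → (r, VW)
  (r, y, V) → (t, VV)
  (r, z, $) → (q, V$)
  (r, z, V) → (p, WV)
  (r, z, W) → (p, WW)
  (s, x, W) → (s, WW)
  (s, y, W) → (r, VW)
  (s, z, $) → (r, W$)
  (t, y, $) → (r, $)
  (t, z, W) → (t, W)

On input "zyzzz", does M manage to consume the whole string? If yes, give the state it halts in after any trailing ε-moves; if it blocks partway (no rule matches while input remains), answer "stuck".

q

(p, zyzzz, $) ⊢ (q, yzzz, V$) ⊢ (s, zzz, $) ⊢ (r, zz, W$) ⊢ (p, z, WW$) ⊢ (q, ε, WWW$)
All input consumed; M is in state q.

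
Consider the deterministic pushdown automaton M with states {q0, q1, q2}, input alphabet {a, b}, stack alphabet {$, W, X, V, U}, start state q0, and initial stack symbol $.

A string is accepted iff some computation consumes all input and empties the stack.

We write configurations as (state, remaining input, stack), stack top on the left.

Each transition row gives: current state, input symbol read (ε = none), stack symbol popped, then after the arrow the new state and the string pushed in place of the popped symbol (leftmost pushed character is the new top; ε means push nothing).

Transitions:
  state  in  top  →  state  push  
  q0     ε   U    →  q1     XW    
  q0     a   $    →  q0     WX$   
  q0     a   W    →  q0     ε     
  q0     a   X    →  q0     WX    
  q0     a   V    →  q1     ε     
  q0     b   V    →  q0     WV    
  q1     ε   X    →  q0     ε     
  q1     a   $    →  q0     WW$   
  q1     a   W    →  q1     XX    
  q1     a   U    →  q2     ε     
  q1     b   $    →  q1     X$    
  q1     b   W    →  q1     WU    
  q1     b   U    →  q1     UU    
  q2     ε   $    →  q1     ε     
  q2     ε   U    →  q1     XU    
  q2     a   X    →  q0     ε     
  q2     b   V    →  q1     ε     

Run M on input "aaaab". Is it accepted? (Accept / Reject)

(q0, aaaab, $) ⊢ (q0, aaab, WX$) ⊢ (q0, aab, X$) ⊢ (q0, ab, WX$) ⊢ (q0, b, X$)
No transition applies at (q0, b, X$); input not fully consumed.

Reject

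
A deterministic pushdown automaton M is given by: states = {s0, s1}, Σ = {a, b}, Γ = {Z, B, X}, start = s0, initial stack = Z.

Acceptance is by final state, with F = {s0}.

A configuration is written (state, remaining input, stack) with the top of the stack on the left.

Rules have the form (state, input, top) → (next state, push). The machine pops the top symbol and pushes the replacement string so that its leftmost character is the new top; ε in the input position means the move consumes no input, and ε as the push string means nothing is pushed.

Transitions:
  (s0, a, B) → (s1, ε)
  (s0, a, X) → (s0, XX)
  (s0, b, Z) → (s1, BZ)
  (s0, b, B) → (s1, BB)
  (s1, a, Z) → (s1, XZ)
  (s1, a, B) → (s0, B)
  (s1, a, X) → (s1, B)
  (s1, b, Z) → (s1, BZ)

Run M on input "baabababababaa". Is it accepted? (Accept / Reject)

(s0, baabababababaa, Z)
  read b, top Z: go to s1, push BZ → (s1, aabababababaa, BZ)
  read a, top B: go to s0, push B → (s0, abababababaa, BZ)
  read a, top B: go to s1, push ε → (s1, bababababaa, Z)
  read b, top Z: go to s1, push BZ → (s1, ababababaa, BZ)
  read a, top B: go to s0, push B → (s0, babababaa, BZ)
  read b, top B: go to s1, push BB → (s1, abababaa, BBZ)
  read a, top B: go to s0, push B → (s0, bababaa, BBZ)
  read b, top B: go to s1, push BB → (s1, ababaa, BBBZ)
  read a, top B: go to s0, push B → (s0, babaa, BBBZ)
  read b, top B: go to s1, push BB → (s1, abaa, BBBBZ)
  read a, top B: go to s0, push B → (s0, baa, BBBBZ)
  read b, top B: go to s1, push BB → (s1, aa, BBBBBZ)
  read a, top B: go to s0, push B → (s0, a, BBBBBZ)
  read a, top B: go to s1, push ε → (s1, ε, BBBBZ)
All input consumed; state s1 ∉ F and no further ε-move applies.

Reject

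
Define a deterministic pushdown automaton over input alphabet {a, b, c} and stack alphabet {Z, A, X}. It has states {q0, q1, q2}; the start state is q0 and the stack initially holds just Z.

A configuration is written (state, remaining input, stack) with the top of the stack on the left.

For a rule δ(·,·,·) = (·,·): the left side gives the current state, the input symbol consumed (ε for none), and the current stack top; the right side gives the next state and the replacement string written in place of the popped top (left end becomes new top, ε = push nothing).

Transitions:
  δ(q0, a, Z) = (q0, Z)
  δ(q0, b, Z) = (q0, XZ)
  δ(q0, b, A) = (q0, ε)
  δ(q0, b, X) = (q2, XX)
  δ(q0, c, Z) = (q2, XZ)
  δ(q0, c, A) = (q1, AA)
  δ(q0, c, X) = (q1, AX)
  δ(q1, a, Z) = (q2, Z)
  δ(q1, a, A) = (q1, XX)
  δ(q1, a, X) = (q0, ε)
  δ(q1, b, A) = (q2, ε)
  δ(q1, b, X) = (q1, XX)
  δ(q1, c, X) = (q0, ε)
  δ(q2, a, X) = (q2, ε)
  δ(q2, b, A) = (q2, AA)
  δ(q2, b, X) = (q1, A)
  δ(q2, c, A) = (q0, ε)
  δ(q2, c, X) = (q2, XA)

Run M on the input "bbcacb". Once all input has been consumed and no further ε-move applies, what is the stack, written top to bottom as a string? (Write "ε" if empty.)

(q0, bbcacb, Z) ⊢ (q0, bcacb, XZ) ⊢ (q2, cacb, XXZ) ⊢ (q2, acb, XAXZ) ⊢ (q2, cb, AXZ) ⊢ (q0, b, XZ) ⊢ (q2, ε, XXZ)
All input consumed in state q2 with stack XXZ.

XXZ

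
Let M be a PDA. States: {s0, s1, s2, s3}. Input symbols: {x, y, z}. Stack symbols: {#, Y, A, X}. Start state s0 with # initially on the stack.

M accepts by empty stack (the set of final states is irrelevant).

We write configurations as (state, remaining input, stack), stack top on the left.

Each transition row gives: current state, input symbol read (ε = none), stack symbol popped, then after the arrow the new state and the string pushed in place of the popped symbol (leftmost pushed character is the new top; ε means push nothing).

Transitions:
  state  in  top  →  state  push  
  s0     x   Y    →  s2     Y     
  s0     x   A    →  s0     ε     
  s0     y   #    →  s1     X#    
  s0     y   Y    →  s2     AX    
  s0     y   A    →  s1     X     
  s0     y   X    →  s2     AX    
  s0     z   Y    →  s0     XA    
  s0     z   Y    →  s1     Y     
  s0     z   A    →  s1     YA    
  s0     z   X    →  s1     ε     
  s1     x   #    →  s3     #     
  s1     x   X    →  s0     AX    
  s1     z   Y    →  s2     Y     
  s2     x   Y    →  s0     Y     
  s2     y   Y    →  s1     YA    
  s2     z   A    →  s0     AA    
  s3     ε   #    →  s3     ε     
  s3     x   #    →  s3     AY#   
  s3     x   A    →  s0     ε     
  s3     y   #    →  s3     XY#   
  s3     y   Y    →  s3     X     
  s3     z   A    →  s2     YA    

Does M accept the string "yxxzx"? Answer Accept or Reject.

One accepting computation: (s0, yxxzx, #) ⊢ (s1, xxzx, X#) ⊢ (s0, xzx, AX#) ⊢ (s0, zx, X#) ⊢ (s1, x, #) ⊢ (s3, ε, #) ⊢ (s3, ε, ε)
All input consumed and the stack is empty.

Accept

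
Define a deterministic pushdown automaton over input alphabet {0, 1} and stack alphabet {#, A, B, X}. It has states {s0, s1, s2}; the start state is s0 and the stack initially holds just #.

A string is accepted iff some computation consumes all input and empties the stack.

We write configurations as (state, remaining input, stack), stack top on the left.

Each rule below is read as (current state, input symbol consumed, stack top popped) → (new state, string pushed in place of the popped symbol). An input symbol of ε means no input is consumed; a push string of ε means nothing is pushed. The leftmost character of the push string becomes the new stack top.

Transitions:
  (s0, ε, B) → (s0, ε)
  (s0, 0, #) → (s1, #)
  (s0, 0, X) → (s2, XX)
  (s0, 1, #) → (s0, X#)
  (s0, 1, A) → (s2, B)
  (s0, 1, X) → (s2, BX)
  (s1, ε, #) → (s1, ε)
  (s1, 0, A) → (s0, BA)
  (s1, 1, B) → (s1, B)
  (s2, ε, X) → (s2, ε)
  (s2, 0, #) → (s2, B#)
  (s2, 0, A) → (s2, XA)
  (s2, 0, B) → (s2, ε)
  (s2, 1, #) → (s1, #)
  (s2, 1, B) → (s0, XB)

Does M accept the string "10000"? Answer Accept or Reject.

(s0, 10000, #) ⊢ (s0, 0000, X#) ⊢ (s2, 000, XX#) ⊢ (s2, 000, X#) ⊢ (s2, 000, #) ⊢ (s2, 00, B#) ⊢ (s2, 0, #) ⊢ (s2, ε, B#)
All input consumed; stack is B#, not empty, and no further ε-move applies.

Reject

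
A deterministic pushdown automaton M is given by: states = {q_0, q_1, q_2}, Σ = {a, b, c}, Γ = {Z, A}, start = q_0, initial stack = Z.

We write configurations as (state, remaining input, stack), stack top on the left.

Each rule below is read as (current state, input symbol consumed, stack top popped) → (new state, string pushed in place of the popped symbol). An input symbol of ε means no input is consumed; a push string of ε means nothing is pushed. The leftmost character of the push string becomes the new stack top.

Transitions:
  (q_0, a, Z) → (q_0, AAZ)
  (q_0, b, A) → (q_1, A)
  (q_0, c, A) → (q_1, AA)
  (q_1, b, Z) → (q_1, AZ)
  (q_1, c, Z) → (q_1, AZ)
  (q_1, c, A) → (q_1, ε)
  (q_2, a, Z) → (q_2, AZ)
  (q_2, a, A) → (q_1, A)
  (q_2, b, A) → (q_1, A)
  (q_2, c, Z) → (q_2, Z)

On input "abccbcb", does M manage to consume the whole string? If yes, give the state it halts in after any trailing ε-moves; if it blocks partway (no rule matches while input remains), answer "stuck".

(q_0, abccbcb, Z)
  read a, top Z: go to q_0, push AAZ → (q_0, bccbcb, AAZ)
  read b, top A: go to q_1, push A → (q_1, ccbcb, AAZ)
  read c, top A: go to q_1, push ε → (q_1, cbcb, AZ)
  read c, top A: go to q_1, push ε → (q_1, bcb, Z)
  read b, top Z: go to q_1, push AZ → (q_1, cb, AZ)
  read c, top A: go to q_1, push ε → (q_1, b, Z)
  read b, top Z: go to q_1, push AZ → (q_1, ε, AZ)
All input consumed; M is in state q_1.

q_1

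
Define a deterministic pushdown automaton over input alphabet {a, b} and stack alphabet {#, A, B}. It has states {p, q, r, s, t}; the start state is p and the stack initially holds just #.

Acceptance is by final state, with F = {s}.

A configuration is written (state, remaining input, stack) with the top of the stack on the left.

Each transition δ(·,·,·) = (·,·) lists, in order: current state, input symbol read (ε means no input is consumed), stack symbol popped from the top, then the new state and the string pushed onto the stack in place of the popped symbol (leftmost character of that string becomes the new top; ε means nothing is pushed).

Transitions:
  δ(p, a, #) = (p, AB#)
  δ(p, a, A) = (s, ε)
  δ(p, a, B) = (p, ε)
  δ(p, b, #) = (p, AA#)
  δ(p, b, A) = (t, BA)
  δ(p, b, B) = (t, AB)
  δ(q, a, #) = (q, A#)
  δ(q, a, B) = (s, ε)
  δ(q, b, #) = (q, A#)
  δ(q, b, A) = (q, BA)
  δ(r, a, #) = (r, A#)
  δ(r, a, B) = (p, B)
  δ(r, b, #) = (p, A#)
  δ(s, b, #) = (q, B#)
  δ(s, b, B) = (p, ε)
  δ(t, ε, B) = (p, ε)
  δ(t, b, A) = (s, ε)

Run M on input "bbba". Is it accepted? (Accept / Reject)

(p, bbba, #)
  read b, top #: go to p, push AA# → (p, bba, AA#)
  read b, top A: go to t, push BA → (t, ba, BAA#)
  ε-move, top B: go to p, push ε → (p, ba, AA#)
  read b, top A: go to t, push BA → (t, a, BAA#)
  ε-move, top B: go to p, push ε → (p, a, AA#)
  read a, top A: go to s, push ε → (s, ε, A#)
All input consumed; state s ∈ F.

Accept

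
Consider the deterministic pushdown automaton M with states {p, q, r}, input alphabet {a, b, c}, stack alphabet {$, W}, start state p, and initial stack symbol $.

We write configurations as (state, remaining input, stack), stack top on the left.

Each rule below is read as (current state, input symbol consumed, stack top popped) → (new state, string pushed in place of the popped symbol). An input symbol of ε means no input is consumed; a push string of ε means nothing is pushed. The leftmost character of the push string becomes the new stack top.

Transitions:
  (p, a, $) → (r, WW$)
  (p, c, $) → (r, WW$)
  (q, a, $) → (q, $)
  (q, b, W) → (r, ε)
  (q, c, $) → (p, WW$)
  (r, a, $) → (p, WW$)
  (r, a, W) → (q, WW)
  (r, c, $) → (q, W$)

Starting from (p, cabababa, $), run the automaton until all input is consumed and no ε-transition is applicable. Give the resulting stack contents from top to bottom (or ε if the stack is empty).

(p, cabababa, $) ⊢ (r, abababa, WW$) ⊢ (q, bababa, WWW$) ⊢ (r, ababa, WW$) ⊢ (q, baba, WWW$) ⊢ (r, aba, WW$) ⊢ (q, ba, WWW$) ⊢ (r, a, WW$) ⊢ (q, ε, WWW$)
All input consumed in state q with stack WWW$.

WWW$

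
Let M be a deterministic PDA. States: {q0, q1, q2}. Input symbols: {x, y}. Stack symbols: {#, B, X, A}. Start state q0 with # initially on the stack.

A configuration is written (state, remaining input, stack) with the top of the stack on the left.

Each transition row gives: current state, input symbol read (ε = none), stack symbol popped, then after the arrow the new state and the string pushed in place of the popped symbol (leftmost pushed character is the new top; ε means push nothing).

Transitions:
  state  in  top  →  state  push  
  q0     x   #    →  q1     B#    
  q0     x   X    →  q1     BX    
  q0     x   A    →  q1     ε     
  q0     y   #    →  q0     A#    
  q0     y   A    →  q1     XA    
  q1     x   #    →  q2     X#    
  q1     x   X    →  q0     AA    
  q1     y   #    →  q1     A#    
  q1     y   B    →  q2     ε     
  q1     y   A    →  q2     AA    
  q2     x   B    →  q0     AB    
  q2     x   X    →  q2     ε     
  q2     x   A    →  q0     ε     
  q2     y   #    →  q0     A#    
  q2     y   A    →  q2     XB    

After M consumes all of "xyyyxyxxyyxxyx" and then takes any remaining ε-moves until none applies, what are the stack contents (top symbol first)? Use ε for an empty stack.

AAABAAAA#

(q0, xyyyxyxxyyxxyx, #)
  read x, top #: go to q1, push B# → (q1, yyyxyxxyyxxyx, B#)
  read y, top B: go to q2, push ε → (q2, yyxyxxyyxxyx, #)
  read y, top #: go to q0, push A# → (q0, yxyxxyyxxyx, A#)
  read y, top A: go to q1, push XA → (q1, xyxxyyxxyx, XA#)
  read x, top X: go to q0, push AA → (q0, yxxyyxxyx, AAA#)
  read y, top A: go to q1, push XA → (q1, xxyyxxyx, XAAA#)
  read x, top X: go to q0, push AA → (q0, xyyxxyx, AAAAA#)
  read x, top A: go to q1, push ε → (q1, yyxxyx, AAAA#)
  read y, top A: go to q2, push AA → (q2, yxxyx, AAAAA#)
  read y, top A: go to q2, push XB → (q2, xxyx, XBAAAA#)
  read x, top X: go to q2, push ε → (q2, xyx, BAAAA#)
  read x, top B: go to q0, push AB → (q0, yx, ABAAAA#)
  read y, top A: go to q1, push XA → (q1, x, XABAAAA#)
  read x, top X: go to q0, push AA → (q0, ε, AAABAAAA#)
All input consumed in state q0 with stack AAABAAAA#.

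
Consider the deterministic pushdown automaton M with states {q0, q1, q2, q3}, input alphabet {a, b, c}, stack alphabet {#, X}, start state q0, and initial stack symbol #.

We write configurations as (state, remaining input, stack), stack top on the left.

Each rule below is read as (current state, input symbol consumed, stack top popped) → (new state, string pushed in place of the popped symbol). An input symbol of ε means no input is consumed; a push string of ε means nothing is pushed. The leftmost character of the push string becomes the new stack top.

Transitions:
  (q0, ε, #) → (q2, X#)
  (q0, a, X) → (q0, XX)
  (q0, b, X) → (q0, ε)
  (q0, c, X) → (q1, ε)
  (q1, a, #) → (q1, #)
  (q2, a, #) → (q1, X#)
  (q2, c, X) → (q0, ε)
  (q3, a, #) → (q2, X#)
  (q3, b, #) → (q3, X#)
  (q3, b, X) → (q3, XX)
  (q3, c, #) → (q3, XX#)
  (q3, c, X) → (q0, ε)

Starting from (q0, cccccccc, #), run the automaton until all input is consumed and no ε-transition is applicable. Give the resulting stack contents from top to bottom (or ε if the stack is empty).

(q0, cccccccc, #) ⊢ (q2, cccccccc, X#) ⊢ (q0, ccccccc, #) ⊢ (q2, ccccccc, X#) ⊢ (q0, cccccc, #) ⊢ (q2, cccccc, X#) ⊢ (q0, ccccc, #) ⊢ (q2, ccccc, X#) ⊢ (q0, cccc, #) ⊢ (q2, cccc, X#) ⊢ (q0, ccc, #) ⊢ (q2, ccc, X#) ⊢ (q0, cc, #) ⊢ (q2, cc, X#) ⊢ (q0, c, #) ⊢ (q2, c, X#) ⊢ (q0, ε, #) ⊢ (q2, ε, X#)
All input consumed in state q2 with stack X#.

X#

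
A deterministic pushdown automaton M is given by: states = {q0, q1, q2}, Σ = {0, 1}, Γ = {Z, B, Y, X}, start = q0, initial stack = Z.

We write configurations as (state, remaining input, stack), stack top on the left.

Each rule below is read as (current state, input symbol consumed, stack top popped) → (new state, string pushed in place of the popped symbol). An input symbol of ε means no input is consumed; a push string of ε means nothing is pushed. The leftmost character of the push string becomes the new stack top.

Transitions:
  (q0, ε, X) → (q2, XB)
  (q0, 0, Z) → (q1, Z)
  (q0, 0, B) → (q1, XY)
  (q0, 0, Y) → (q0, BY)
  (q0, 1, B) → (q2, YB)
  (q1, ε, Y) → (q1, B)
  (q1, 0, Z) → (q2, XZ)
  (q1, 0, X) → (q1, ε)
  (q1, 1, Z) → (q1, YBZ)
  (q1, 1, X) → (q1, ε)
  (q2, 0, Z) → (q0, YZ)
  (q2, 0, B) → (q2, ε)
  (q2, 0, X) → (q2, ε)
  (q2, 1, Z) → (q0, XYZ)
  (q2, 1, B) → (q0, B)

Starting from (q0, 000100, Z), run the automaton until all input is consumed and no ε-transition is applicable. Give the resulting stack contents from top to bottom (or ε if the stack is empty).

(q0, 000100, Z) ⊢ (q1, 00100, Z) ⊢ (q2, 0100, XZ) ⊢ (q2, 100, Z) ⊢ (q0, 00, XYZ) ⊢ (q2, 00, XBYZ) ⊢ (q2, 0, BYZ) ⊢ (q2, ε, YZ)
All input consumed in state q2 with stack YZ.

YZ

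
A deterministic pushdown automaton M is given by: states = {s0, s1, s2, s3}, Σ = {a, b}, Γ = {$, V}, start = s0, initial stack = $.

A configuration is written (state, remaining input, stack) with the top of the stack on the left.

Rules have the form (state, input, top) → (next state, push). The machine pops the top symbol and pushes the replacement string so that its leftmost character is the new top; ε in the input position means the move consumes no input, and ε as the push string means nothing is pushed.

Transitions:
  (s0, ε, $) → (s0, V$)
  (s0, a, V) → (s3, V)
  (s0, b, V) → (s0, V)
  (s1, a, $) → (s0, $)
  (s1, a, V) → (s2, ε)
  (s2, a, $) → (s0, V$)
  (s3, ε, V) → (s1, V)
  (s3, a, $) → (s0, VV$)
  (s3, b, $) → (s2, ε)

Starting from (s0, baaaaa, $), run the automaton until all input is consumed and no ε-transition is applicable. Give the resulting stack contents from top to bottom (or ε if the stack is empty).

(s0, baaaaa, $)
  ε-move, top $: go to s0, push V$ → (s0, baaaaa, V$)
  read b, top V: go to s0, push V → (s0, aaaaa, V$)
  read a, top V: go to s3, push V → (s3, aaaa, V$)
  ε-move, top V: go to s1, push V → (s1, aaaa, V$)
  read a, top V: go to s2, push ε → (s2, aaa, $)
  read a, top $: go to s0, push V$ → (s0, aa, V$)
  read a, top V: go to s3, push V → (s3, a, V$)
  ε-move, top V: go to s1, push V → (s1, a, V$)
  read a, top V: go to s2, push ε → (s2, ε, $)
All input consumed in state s2 with stack $.

$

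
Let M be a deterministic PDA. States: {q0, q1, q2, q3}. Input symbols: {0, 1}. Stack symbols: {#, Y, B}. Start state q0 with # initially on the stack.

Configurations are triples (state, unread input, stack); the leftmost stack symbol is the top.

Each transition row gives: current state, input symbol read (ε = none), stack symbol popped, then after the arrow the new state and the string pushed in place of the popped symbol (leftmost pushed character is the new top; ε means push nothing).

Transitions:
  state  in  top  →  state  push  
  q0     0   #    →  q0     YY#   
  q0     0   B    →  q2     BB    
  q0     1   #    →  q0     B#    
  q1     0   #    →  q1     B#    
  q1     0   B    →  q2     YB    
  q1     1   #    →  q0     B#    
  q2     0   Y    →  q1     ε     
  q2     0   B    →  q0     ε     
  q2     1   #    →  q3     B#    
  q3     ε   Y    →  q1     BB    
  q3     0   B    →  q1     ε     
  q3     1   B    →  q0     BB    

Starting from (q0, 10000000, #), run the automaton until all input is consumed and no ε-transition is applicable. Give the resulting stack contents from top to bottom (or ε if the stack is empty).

(q0, 10000000, #) ⊢ (q0, 0000000, B#) ⊢ (q2, 000000, BB#) ⊢ (q0, 00000, B#) ⊢ (q2, 0000, BB#) ⊢ (q0, 000, B#) ⊢ (q2, 00, BB#) ⊢ (q0, 0, B#) ⊢ (q2, ε, BB#)
All input consumed in state q2 with stack BB#.

BB#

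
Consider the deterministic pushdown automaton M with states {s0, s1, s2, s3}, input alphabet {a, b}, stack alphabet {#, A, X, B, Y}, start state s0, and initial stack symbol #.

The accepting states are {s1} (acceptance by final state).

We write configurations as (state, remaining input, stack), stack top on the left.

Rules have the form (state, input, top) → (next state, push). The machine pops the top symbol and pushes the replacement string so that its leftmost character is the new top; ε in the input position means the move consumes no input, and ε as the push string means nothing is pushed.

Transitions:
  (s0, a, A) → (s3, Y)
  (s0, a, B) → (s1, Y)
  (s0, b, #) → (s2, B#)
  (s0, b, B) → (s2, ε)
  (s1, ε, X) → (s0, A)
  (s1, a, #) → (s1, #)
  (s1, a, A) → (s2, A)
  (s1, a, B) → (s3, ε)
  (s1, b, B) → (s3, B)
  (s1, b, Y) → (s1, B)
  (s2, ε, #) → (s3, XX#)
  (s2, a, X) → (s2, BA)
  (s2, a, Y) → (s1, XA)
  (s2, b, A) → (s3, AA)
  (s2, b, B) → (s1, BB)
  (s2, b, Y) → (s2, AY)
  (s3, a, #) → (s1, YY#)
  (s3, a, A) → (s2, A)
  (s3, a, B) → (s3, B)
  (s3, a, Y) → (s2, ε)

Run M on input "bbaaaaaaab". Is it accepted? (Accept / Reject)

(s0, bbaaaaaaab, #) ⊢ (s2, baaaaaaab, B#) ⊢ (s1, aaaaaaab, BB#) ⊢ (s3, aaaaaab, B#) ⊢ (s3, aaaaab, B#) ⊢ (s3, aaaab, B#) ⊢ (s3, aaab, B#) ⊢ (s3, aab, B#) ⊢ (s3, ab, B#) ⊢ (s3, b, B#)
No transition applies at (s3, b, B#); input not fully consumed.

Reject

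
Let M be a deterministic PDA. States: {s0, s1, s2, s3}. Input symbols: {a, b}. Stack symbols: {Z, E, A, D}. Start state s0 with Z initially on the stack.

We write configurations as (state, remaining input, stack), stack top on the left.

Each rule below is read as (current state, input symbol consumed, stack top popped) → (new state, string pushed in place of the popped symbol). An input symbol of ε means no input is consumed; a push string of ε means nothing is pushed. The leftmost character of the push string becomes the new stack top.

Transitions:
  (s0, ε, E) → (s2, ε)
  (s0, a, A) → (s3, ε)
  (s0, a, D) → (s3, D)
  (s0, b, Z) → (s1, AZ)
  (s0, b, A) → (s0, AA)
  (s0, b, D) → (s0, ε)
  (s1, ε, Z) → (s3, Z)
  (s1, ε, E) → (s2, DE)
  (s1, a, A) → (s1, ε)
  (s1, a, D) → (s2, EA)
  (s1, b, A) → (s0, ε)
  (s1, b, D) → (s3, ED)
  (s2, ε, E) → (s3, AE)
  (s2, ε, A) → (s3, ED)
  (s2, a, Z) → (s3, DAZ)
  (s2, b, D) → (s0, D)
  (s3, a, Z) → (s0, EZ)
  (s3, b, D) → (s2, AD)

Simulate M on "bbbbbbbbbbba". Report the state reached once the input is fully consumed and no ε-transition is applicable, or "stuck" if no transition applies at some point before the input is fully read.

(s0, bbbbbbbbbbba, Z)
  read b, top Z: go to s1, push AZ → (s1, bbbbbbbbbba, AZ)
  read b, top A: go to s0, push ε → (s0, bbbbbbbbba, Z)
  read b, top Z: go to s1, push AZ → (s1, bbbbbbbba, AZ)
  read b, top A: go to s0, push ε → (s0, bbbbbbba, Z)
  read b, top Z: go to s1, push AZ → (s1, bbbbbba, AZ)
  read b, top A: go to s0, push ε → (s0, bbbbba, Z)
  read b, top Z: go to s1, push AZ → (s1, bbbba, AZ)
  read b, top A: go to s0, push ε → (s0, bbba, Z)
  read b, top Z: go to s1, push AZ → (s1, bba, AZ)
  read b, top A: go to s0, push ε → (s0, ba, Z)
  read b, top Z: go to s1, push AZ → (s1, a, AZ)
  read a, top A: go to s1, push ε → (s1, ε, Z)
  ε-move, top Z: go to s3, push Z → (s3, ε, Z)
All input consumed; M is in state s3.

s3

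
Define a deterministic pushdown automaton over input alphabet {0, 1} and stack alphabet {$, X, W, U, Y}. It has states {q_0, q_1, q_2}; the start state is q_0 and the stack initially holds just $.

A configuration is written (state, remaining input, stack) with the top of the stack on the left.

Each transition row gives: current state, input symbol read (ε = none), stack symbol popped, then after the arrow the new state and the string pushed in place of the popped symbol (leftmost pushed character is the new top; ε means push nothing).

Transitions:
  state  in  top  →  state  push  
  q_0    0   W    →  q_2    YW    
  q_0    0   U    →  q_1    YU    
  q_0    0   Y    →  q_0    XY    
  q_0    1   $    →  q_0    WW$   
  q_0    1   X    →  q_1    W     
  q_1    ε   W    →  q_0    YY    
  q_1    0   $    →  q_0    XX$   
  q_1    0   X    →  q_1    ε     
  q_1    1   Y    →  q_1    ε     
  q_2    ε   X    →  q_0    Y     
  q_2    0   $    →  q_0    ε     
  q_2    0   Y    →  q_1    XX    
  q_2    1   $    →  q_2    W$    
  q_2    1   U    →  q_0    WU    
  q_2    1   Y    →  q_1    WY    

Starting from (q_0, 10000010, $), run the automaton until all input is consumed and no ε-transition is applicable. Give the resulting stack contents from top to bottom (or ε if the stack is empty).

(q_0, 10000010, $) ⊢ (q_0, 0000010, WW$) ⊢ (q_2, 000010, YWW$) ⊢ (q_1, 00010, XXWW$) ⊢ (q_1, 0010, XWW$) ⊢ (q_1, 010, WW$) ⊢ (q_0, 010, YYW$) ⊢ (q_0, 10, XYYW$) ⊢ (q_1, 0, WYYW$) ⊢ (q_0, 0, YYYYW$) ⊢ (q_0, ε, XYYYYW$)
All input consumed in state q_0 with stack XYYYYW$.

XYYYYW$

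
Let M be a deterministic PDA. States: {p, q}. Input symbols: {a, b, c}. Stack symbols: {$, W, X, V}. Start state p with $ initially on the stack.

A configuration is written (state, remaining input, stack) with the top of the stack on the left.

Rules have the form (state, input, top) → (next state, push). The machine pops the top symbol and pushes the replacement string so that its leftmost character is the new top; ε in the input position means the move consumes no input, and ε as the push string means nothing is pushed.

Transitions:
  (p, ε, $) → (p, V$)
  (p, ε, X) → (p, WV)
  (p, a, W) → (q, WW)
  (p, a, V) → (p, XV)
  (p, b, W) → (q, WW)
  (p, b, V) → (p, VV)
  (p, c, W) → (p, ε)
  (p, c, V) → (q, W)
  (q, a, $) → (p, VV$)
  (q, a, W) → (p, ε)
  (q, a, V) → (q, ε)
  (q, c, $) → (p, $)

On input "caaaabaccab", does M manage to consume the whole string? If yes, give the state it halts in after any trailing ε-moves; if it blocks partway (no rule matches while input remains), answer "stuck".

(p, caaaabaccab, $) ⊢ (p, caaaabaccab, V$) ⊢ (q, aaaabaccab, W$) ⊢ (p, aaabaccab, $) ⊢ (p, aaabaccab, V$) ⊢ (p, aabaccab, XV$) ⊢ (p, aabaccab, WVV$) ⊢ (q, abaccab, WWVV$) ⊢ (p, baccab, WVV$) ⊢ (q, accab, WWVV$) ⊢ (p, ccab, WVV$) ⊢ (p, cab, VV$) ⊢ (q, ab, WV$) ⊢ (p, b, V$) ⊢ (p, ε, VV$)
All input consumed; M is in state p.

p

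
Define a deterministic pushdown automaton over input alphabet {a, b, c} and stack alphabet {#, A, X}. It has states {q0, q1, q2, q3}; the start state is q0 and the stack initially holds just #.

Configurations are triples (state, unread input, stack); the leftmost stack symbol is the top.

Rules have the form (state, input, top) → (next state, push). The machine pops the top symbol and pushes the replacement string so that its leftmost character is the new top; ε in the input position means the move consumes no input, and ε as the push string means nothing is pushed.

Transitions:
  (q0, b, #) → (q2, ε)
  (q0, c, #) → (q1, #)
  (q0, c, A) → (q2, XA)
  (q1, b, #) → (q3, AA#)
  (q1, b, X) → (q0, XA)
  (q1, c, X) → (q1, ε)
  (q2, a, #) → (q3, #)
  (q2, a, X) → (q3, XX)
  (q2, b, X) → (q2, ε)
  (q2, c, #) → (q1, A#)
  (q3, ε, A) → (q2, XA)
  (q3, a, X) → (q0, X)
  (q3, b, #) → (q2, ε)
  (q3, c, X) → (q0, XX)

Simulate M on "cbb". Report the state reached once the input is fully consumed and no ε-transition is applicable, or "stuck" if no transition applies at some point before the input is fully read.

q2

(q0, cbb, #)
  read c, top #: go to q1, push # → (q1, bb, #)
  read b, top #: go to q3, push AA# → (q3, b, AA#)
  ε-move, top A: go to q2, push XA → (q2, b, XAA#)
  read b, top X: go to q2, push ε → (q2, ε, AA#)
All input consumed; M is in state q2.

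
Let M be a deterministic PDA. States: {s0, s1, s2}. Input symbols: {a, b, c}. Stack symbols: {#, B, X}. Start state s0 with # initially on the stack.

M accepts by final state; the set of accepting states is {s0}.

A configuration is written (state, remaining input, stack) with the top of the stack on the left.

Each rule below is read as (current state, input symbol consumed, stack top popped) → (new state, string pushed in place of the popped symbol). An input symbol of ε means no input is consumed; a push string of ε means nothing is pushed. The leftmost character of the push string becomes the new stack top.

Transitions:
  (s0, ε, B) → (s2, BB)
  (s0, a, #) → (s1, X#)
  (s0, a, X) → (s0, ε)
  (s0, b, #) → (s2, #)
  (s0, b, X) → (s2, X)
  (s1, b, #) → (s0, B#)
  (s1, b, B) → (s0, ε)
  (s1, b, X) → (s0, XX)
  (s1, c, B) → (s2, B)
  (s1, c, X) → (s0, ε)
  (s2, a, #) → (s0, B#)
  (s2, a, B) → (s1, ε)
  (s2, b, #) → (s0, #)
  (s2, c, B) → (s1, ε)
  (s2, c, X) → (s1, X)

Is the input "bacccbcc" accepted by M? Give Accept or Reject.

(s0, bacccbcc, #)
  read b, top #: go to s2, push # → (s2, acccbcc, #)
  read a, top #: go to s0, push B# → (s0, cccbcc, B#)
  ε-move, top B: go to s2, push BB → (s2, cccbcc, BB#)
  read c, top B: go to s1, push ε → (s1, ccbcc, B#)
  read c, top B: go to s2, push B → (s2, cbcc, B#)
  read c, top B: go to s1, push ε → (s1, bcc, #)
  read b, top #: go to s0, push B# → (s0, cc, B#)
  ε-move, top B: go to s2, push BB → (s2, cc, BB#)
  read c, top B: go to s1, push ε → (s1, c, B#)
  read c, top B: go to s2, push B → (s2, ε, B#)
All input consumed; state s2 ∉ F and no further ε-move applies.

Reject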